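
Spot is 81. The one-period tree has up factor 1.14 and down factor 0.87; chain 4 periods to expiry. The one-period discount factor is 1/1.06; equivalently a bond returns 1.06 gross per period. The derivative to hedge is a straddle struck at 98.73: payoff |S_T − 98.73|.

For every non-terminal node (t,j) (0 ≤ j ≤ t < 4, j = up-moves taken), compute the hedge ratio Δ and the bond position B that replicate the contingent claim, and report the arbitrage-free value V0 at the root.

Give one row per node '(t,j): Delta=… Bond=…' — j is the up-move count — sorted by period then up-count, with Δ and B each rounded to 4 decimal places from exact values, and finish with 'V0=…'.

(0,0): Delta=0.0587 Bond=10.9498
(1,0): Delta=-0.7371 Bond=67.6913
(1,1): Delta=0.3145 Bond=-12.0077
(2,0): Delta=-1.0000 Bond=87.8693
(2,1): Delta=-0.6527 Bond=64.9668
(2,2): Delta=0.6252 Bond=-45.4418
(3,0): Delta=-1.0000 Bond=93.1415
(3,1): Delta=-1.0000 Bond=93.1415
(3,2): Delta=-0.5410 Bond=58.6430
(3,3): Delta=1.0000 Bond=-93.1415
V0=15.7076

The replicating-portfolio and risk-neutral prices coincide; use p* = (1.06−0.87)/(1.14−0.87) = 0.7037 for the latter.
Terminal payoffs: V(4,0)=52.3253, V(4,1)=37.9238, V(4,2)=19.0530, V(4,3)=5.6744, V(4,4)=38.0758
  t=3,j=0: stock 53.3387 → up 60.8062 (V=37.9238), down 46.4047 (V=52.3253). Price 39.8028; hedge Δ=-1.0000, bond B=93.1415.
  t=3,j=1: stock 69.8921 → up 79.6770 (V=19.0530), down 60.8062 (V=37.9238). Price 23.2494; hedge Δ=-1.0000, bond B=93.1415.
  t=3,j=2: stock 91.5828 → up 104.4044 (V=5.6744), down 79.6770 (V=19.0530). Price 9.0928; hedge Δ=-0.5410, bond B=58.6430.
  t=3,j=3: stock 120.0051 → up 136.8058 (V=38.0758), down 104.4044 (V=5.6744). Price 26.8636; hedge Δ=1.0000, bond B=-93.1415.
  t=2,j=0: stock 61.3089 → up 69.8921 (V=23.2494), down 53.3387 (V=39.8028). Price 26.5604; hedge Δ=-1.0000, bond B=87.8693.
  t=2,j=1: stock 80.3358 → up 91.5828 (V=9.0928), down 69.8921 (V=23.2494). Price 12.5353; hedge Δ=-0.6527, bond B=64.9668.
  t=2,j=2: stock 105.2676 → up 120.0051 (V=26.8636), down 91.5828 (V=9.0928). Price 20.3756; hedge Δ=0.6252, bond B=-45.4418.
  t=1,j=0: stock 70.4700 → up 80.3358 (V=12.5353), down 61.3089 (V=26.5604). Price 15.7461; hedge Δ=-0.7371, bond B=67.6913.
  t=1,j=1: stock 92.3400 → up 105.2676 (V=20.3756), down 80.3358 (V=12.5353). Price 17.0307; hedge Δ=0.3145, bond B=-12.0077.
  t=0,j=0: stock 81.0000 → up 92.3400 (V=17.0307), down 70.4700 (V=15.7461). Price 15.7076; hedge Δ=0.0587, bond B=10.9498.
Check: Δ(0,0)·S0 + B(0,0) = 15.7076 = V0.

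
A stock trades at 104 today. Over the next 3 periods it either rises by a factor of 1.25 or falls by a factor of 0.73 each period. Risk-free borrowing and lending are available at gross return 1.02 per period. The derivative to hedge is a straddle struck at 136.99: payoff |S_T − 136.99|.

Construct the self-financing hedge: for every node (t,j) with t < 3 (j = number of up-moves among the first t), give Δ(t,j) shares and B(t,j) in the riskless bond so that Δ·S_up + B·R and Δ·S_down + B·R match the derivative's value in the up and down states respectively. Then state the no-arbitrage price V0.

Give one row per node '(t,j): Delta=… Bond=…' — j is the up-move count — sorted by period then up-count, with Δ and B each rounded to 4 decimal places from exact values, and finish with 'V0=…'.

Since d<R<u, set p* = (R−d)/(u−d) = 0.5577; price each node as the discounted p*-expectation of its children.
Terminal payoffs: V(3,0)=96.5322, V(3,1)=67.7130, V(3,2)=18.3650, V(3,3)=66.1350
Node (2,0) S=55.4216: V=(p*·67.7130+(1−p*)·96.5322)/1.02=78.8823; Δ=(67.7130−96.5322)/(69.2770−40.4578)=-1.0000; B=V−Δ·S=134.3039
Node (2,1) S=94.9000: V=(p*·18.3650+(1−p*)·67.7130)/1.02=39.4039; Δ=(18.3650−67.7130)/(118.6250−69.2770)=-1.0000; B=V−Δ·S=134.3039
Node (2,2) S=162.5000: V=(p*·66.1350+(1−p*)·18.3650)/1.02=44.1235; Δ=(66.1350−18.3650)/(203.1250−118.6250)=0.5653; B=V−Δ·S=-47.7419
Node (1,0) S=75.9200: V=(p*·39.4039+(1−p*)·78.8823)/1.02=55.7505; Δ=(39.4039−78.8823)/(94.9000−55.4216)=-1.0000; B=V−Δ·S=131.6705
Node (1,1) S=130.0000: V=(p*·44.1235+(1−p*)·39.4039)/1.02=41.2118; Δ=(44.1235−39.4039)/(162.5000−94.9000)=0.0698; B=V−Δ·S=32.1357
Node (0,0) S=104.0000: V=(p*·41.2118+(1−p*)·55.7505)/1.02=46.7082; Δ=(41.2118−55.7505)/(130.0000−75.9200)=-0.2688; B=V−Δ·S=74.6673
Each (Δ,B) replicates both successor values, so the strategy is self-financing and V0 is arbitrage-free.

(0,0): Delta=-0.2688 Bond=74.6673
(1,0): Delta=-1.0000 Bond=131.6705
(1,1): Delta=0.0698 Bond=32.1357
(2,0): Delta=-1.0000 Bond=134.3039
(2,1): Delta=-1.0000 Bond=134.3039
(2,2): Delta=0.5653 Bond=-47.7419
V0=46.7082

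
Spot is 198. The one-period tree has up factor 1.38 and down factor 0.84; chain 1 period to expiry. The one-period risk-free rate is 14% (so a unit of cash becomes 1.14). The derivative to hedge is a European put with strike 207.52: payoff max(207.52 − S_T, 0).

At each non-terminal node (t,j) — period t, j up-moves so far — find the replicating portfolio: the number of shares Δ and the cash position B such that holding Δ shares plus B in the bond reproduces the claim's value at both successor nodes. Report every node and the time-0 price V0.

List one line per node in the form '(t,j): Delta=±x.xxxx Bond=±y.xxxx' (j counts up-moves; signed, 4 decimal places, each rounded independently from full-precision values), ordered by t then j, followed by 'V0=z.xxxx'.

(0,0): Delta=-0.3853 Bond=92.3587
V0=16.0624

Risk-neutral probability p* = (R−d)/(u−d) = (1.14−0.84)/(1.38−0.84) = 0.5556.
At expiry t=1: V(1,0)=41.2000, V(1,1)=0.0000
Node (0,0) S=198.0000: V=(p*·0.0000+(1−p*)·41.2000)/1.14=16.0624; Δ=(0.0000−41.2000)/(273.2400−166.3200)=-0.3853; B=V−Δ·S=92.3587
Self-financing check: at every node Δ·S+B equals the discounted successor values.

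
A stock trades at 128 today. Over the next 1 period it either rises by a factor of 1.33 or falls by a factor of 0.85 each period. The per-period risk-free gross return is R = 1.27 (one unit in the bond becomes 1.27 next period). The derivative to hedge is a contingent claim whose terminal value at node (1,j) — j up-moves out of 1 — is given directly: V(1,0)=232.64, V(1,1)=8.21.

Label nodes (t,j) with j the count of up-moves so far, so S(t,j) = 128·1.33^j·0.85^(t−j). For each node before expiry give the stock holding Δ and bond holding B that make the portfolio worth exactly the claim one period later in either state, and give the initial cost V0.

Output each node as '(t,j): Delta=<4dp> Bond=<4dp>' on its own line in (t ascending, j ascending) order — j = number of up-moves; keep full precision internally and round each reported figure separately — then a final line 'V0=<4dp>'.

(0,0): Delta=-3.6528 Bond=496.1166
V0=28.5541

Under the risk-neutral measure, an up-move has probability p* = (R−d)/(u−d) = 0.8750 and values discount at R = 1.27.
At expiry t=1: V(1,0)=232.6400, V(1,1)=8.2100
Node (0,0) S=128.0000: V=(p*·8.2100+(1−p*)·232.6400)/1.27=28.5541; Δ=(8.2100−232.6400)/(170.2400−108.8000)=-3.6528; B=V−Δ·S=496.1166
Each (Δ,B) replicates both successor values, so the strategy is self-financing and V0 is arbitrage-free.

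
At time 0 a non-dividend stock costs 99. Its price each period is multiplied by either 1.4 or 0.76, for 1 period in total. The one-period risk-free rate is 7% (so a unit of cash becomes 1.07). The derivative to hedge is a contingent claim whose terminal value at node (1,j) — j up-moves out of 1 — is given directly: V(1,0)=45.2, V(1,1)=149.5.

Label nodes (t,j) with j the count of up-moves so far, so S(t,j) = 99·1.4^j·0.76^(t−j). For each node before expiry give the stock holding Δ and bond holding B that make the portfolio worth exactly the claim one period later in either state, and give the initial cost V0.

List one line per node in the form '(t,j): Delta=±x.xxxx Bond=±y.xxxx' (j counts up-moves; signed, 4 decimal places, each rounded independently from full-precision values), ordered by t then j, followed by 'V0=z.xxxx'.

(0,0): Delta=1.6461 Bond=-73.5105
V0=89.4582

Since d<R<u, set p* = (R−d)/(u−d) = 0.4844; price each node as the discounted p*-expectation of its children.
Payoff layer (t=1): V(1,0)=45.2000, V(1,1)=149.5000
Node (0,0) S=99.0000: V=(p*·149.5000+(1−p*)·45.2000)/1.07=89.4582; Δ=(149.5000−45.2000)/(138.6000−75.2400)=1.6461; B=V−Δ·S=-73.5105
Check: Δ(0,0)·S0 + B(0,0) = 89.4582 = V0.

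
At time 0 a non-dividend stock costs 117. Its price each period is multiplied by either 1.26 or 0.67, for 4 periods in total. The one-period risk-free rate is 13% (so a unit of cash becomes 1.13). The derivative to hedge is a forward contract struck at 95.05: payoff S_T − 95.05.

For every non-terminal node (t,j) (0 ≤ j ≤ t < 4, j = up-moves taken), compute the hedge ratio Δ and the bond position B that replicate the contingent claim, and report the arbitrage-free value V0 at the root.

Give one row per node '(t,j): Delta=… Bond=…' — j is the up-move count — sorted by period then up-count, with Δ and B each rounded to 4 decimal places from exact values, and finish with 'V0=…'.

Risk-neutral probability p* = (R−d)/(u−d) = (1.13−0.67)/(1.26−0.67) = 0.7797.
At expiry t=4: V(4,0)=-71.4732, V(4,1)=-50.7115, V(4,2)=-11.6672, V(4,3)=61.7595, V(4,4)=199.8454
(3,0): S=35.1893. Δ = (V_up−V_dn)/(S_up−S_dn) = (-50.7115−-71.4732)/(44.3385−23.5768) = 1.0000. V = [p*·-50.7115 + (1−p*)·-71.4732]/1.13 = -48.9258. B = V − Δ·S = -84.1150.
(3,1): S=66.1768. Δ = (V_up−V_dn)/(S_up−S_dn) = (-11.6672−-50.7115)/(83.3828−44.3385) = 1.0000. V = [p*·-11.6672 + (1−p*)·-50.7115]/1.13 = -17.9382. B = V − Δ·S = -84.1150.
(3,2): S=124.4520. Δ = (V_up−V_dn)/(S_up−S_dn) = (61.7595−-11.6672)/(156.8095−83.3828) = 1.0000. V = [p*·61.7595 + (1−p*)·-11.6672]/1.13 = 40.3369. B = V − Δ·S = -84.1150.
(3,3): S=234.0440. Δ = (V_up−V_dn)/(S_up−S_dn) = (199.8454−61.7595)/(294.8954−156.8095) = 1.0000. V = [p*·199.8454 + (1−p*)·61.7595]/1.13 = 149.9289. B = V − Δ·S = -84.1150.
(2,0): S=52.5213. Δ = (V_up−V_dn)/(S_up−S_dn) = (-17.9382−-48.9258)/(66.1768−35.1893) = 1.0000. V = [p*·-17.9382 + (1−p*)·-48.9258]/1.13 = -21.9168. B = V − Δ·S = -74.4381.
(2,1): S=98.7714. Δ = (V_up−V_dn)/(S_up−S_dn) = (40.3369−-17.9382)/(124.4520−66.1768) = 1.0000. V = [p*·40.3369 + (1−p*)·-17.9382]/1.13 = 24.3333. B = V − Δ·S = -74.4381.
(2,2): S=185.7492. Δ = (V_up−V_dn)/(S_up−S_dn) = (149.9289−40.3369)/(234.0440−124.4520) = 1.0000. V = [p*·149.9289 + (1−p*)·40.3369]/1.13 = 111.3111. B = V − Δ·S = -74.4381.
(1,0): S=78.3900. Δ = (V_up−V_dn)/(S_up−S_dn) = (24.3333−-21.9168)/(98.7714−52.5213) = 1.0000. V = [p*·24.3333 + (1−p*)·-21.9168]/1.13 = 12.5156. B = V − Δ·S = -65.8744.
(1,1): S=147.4200. Δ = (V_up−V_dn)/(S_up−S_dn) = (111.3111−24.3333)/(185.7492−98.7714) = 1.0000. V = [p*·111.3111 + (1−p*)·24.3333]/1.13 = 81.5456. B = V − Δ·S = -65.8744.
(0,0): S=117.0000. Δ = (V_up−V_dn)/(S_up−S_dn) = (81.5456−12.5156)/(147.4200−78.3900) = 1.0000. V = [p*·81.5456 + (1−p*)·12.5156]/1.13 = 58.7041. B = V − Δ·S = -58.2959.
Root portfolio cost Δ·117+B reproduces V0=58.7041.

(0,0): Delta=1.0000 Bond=-58.2959
(1,0): Delta=1.0000 Bond=-65.8744
(1,1): Delta=1.0000 Bond=-65.8744
(2,0): Delta=1.0000 Bond=-74.4381
(2,1): Delta=1.0000 Bond=-74.4381
(2,2): Delta=1.0000 Bond=-74.4381
(3,0): Delta=1.0000 Bond=-84.1150
(3,1): Delta=1.0000 Bond=-84.1150
(3,2): Delta=1.0000 Bond=-84.1150
(3,3): Delta=1.0000 Bond=-84.1150
V0=58.7041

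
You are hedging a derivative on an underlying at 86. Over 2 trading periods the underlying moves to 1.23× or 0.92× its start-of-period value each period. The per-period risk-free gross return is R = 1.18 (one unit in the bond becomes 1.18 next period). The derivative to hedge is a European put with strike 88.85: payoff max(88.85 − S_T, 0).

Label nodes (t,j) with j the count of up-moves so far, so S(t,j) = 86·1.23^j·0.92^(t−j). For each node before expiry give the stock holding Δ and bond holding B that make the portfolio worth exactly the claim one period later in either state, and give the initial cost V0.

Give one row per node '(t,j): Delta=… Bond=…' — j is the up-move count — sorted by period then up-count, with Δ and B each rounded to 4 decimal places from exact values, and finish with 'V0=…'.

Under the risk-neutral measure, an up-move has probability p* = (R−d)/(u−d) = 0.8387 and values discount at R = 1.18.
Terminal payoffs: V(2,0)=16.0596, V(2,1)=0.0000, V(2,2)=0.0000
  t=1,j=0: stock 79.1200 → up 97.3176 (V=0.0000), down 72.7904 (V=16.0596). Price 2.1951; hedge Δ=-0.6548, bond B=54.0003.
  t=1,j=1: stock 105.7800 → up 130.1094 (V=0.0000), down 97.3176 (V=0.0000). Price 0.0000; hedge Δ=0.0000, bond B=0.0000.
  t=0,j=0: stock 86.0000 → up 105.7800 (V=0.0000), down 79.1200 (V=2.1951). Price 0.3000; hedge Δ=-0.0823, bond B=7.3811.
Each (Δ,B) replicates both successor values, so the strategy is self-financing and V0 is arbitrage-free.

(0,0): Delta=-0.0823 Bond=7.3811
(1,0): Delta=-0.6548 Bond=54.0003
(1,1): Delta=0.0000 Bond=0.0000
V0=0.3000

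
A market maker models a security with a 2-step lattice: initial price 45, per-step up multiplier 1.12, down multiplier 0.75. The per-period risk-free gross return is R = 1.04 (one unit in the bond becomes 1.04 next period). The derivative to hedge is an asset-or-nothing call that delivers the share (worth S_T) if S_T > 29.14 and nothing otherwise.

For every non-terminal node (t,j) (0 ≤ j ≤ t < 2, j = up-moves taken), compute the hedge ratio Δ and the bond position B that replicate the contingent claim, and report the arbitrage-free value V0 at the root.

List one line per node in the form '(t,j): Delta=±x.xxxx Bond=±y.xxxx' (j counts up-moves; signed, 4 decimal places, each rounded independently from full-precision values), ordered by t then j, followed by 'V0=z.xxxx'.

Since d<R<u, set p* = (R−d)/(u−d) = 0.7838; price each node as the discounted p*-expectation of its children.
Payoff layer (t=2): V(2,0)=0.0000, V(2,1)=37.8000, V(2,2)=56.4480
  t=1,j=0: stock 33.7500 → up 37.8000 (V=37.8000), down 25.3125 (V=0.0000). Price 28.4875; hedge Δ=3.0270, bond B=-73.6746.
  t=1,j=1: stock 50.4000 → up 56.4480 (V=56.4480), down 37.8000 (V=37.8000). Price 50.4000; hedge Δ=1.0000, bond B=0.0000.
  t=0,j=0: stock 45.0000 → up 50.4000 (V=50.4000), down 33.7500 (V=28.4875). Price 43.9059; hedge Δ=1.3161, bond B=-15.3170.
Each (Δ,B) replicates both successor values, so the strategy is self-financing and V0 is arbitrage-free.

(0,0): Delta=1.3161 Bond=-15.3170
(1,0): Delta=3.0270 Bond=-73.6746
(1,1): Delta=1.0000 Bond=0.0000
V0=43.9059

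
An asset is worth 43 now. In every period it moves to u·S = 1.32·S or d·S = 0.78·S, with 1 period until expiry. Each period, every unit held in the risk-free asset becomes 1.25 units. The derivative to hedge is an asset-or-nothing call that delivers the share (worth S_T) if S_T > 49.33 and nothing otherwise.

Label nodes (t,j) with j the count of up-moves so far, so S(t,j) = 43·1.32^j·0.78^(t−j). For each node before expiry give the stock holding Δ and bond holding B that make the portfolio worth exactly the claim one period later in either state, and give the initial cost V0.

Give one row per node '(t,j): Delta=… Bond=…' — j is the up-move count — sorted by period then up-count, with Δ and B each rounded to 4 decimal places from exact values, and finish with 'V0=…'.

Under the risk-neutral measure, an up-move has probability p* = (R−d)/(u−d) = 0.8704 and values discount at R = 1.25.
Terminal values V(1,·): V(1,0)=0.0000, V(1,1)=56.7600
Node (0,0) S=43.0000: V=(p*·56.7600+(1−p*)·0.0000)/1.25=39.5218; Δ=(56.7600−0.0000)/(56.7600−33.5400)=2.4444; B=V−Δ·S=-65.5893
Self-financing check: at every node Δ·S+B equals the discounted successor values.

(0,0): Delta=2.4444 Bond=-65.5893
V0=39.5218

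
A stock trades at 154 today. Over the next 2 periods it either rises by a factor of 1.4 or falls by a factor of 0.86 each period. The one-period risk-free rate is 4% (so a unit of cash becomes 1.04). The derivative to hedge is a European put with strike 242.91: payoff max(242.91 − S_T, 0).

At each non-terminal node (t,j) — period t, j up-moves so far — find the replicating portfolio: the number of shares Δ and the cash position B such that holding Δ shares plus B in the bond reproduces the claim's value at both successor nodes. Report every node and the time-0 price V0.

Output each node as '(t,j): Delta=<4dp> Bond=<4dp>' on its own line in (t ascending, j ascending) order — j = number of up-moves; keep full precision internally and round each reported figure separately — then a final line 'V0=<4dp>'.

The replicating-portfolio and risk-neutral prices coincide; use p* = (1.04−0.86)/(1.4−0.86) = 0.3333 for the latter.
Terminal values V(2,·): V(2,0)=129.0116, V(2,1)=57.4940, V(2,2)=0.0000
Node (1,0) S=132.4400: V=(p*·57.4940+(1−p*)·129.0116)/1.04=101.1273; Δ=(57.4940−129.0116)/(185.4160−113.8984)=-1.0000; B=V−Δ·S=233.5673
Node (1,1) S=215.6000: V=(p*·0.0000+(1−p*)·57.4940)/1.04=36.8551; Δ=(0.0000−57.4940)/(301.8400−185.4160)=-0.4938; B=V−Δ·S=143.3255
Node (0,0) S=154.0000: V=(p*·36.8551+(1−p*)·101.1273)/1.04=76.6377; Δ=(36.8551−101.1273)/(215.6000−132.4400)=-0.7729; B=V−Δ·S=195.6603
Root portfolio cost Δ·154+B reproduces V0=76.6377.

(0,0): Delta=-0.7729 Bond=195.6603
(1,0): Delta=-1.0000 Bond=233.5673
(1,1): Delta=-0.4938 Bond=143.3255
V0=76.6377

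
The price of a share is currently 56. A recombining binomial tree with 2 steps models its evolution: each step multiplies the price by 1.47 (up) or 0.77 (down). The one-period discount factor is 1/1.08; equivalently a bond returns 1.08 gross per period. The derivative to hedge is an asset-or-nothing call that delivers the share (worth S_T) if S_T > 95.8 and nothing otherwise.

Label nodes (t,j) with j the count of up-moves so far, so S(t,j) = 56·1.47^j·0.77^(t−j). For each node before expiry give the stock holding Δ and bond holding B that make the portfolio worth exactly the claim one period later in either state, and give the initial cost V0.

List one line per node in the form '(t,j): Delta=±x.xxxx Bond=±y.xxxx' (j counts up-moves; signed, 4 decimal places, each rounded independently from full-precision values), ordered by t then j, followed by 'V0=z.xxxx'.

Since d<R<u, set p* = (R−d)/(u−d) = 0.4429; price each node as the discounted p*-expectation of its children.
Payoff layer (t=2): V(2,0)=0.0000, V(2,1)=0.0000, V(2,2)=121.0104
Node (1,0) S=43.1200: V=(p*·0.0000+(1−p*)·0.0000)/1.08=0.0000; Δ=(0.0000−0.0000)/(63.3864−33.2024)=0.0000; B=V−Δ·S=0.0000
Node (1,1) S=82.3200: V=(p*·121.0104+(1−p*)·0.0000)/1.08=49.6207; Δ=(121.0104−0.0000)/(121.0104−63.3864)=2.1000; B=V−Δ·S=-123.2513
Node (0,0) S=56.0000: V=(p*·49.6207+(1−p*)·0.0000)/1.08=20.3471; Δ=(49.6207−0.0000)/(82.3200−43.1200)=1.2658; B=V−Δ·S=-50.5396
Root portfolio cost Δ·56+B reproduces V0=20.3471.

(0,0): Delta=1.2658 Bond=-50.5396
(1,0): Delta=0.0000 Bond=0.0000
(1,1): Delta=2.1000 Bond=-123.2513
V0=20.3471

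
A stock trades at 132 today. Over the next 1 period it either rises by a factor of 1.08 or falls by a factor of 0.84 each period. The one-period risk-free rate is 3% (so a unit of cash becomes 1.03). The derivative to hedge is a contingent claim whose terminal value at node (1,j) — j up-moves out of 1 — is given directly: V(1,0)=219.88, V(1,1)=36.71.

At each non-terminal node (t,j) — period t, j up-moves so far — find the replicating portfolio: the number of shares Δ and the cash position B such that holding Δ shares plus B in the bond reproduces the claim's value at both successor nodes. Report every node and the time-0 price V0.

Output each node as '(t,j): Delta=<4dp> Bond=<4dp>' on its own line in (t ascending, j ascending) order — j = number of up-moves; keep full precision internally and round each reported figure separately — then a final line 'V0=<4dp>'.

(0,0): Delta=-5.7819 Bond=835.8981
V0=72.6897

No-arbitrage ⇒ martingale measure with p* = (R−d)/(u−d) = 0.7917.
At expiry t=1: V(1,0)=219.8800, V(1,1)=36.7100
(0,0): S=132.0000. Δ = (V_up−V_dn)/(S_up−S_dn) = (36.7100−219.8800)/(142.5600−110.8800) = -5.7819. V = [p*·36.7100 + (1−p*)·219.8800]/1.03 = 72.6897. B = V − Δ·S = 835.8981.
Root portfolio cost Δ·132+B reproduces V0=72.6897.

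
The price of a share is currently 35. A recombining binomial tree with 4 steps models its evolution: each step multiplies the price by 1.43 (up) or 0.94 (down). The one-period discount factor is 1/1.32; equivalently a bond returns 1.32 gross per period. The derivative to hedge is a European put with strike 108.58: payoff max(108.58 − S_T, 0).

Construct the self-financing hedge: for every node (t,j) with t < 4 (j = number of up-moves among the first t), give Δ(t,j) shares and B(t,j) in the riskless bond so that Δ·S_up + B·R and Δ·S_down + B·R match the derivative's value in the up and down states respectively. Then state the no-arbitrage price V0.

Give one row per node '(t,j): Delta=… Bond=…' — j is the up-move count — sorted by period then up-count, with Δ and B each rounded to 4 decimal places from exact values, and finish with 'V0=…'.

(0,0): Delta=-0.5533 Bond=24.6314
(1,0): Delta=-1.0000 Bond=47.2094
(1,1): Delta=-0.4683 Bond=28.2594
(2,0): Delta=-1.0000 Bond=62.3163
(2,1): Delta=-1.0000 Bond=62.3163
(2,2): Delta=-0.3672 Bond=30.0616
(3,0): Delta=-1.0000 Bond=82.2576
(3,1): Delta=-1.0000 Bond=82.2576
(3,2): Delta=-1.0000 Bond=82.2576
(3,3): Delta=-0.2467 Bond=27.3566
V0=5.2653

The replicating-portfolio and risk-neutral prices coincide; use p* = (1.32−0.94)/(1.43−0.94) = 0.7755 for the latter.
Terminal payoffs: V(4,0)=81.2538, V(4,1)=67.0093, V(4,2)=45.3394, V(4,3)=12.3736, V(4,4)=0.0000
Node (3,0) S=29.0704: V=(p*·67.0093+(1−p*)·81.2538)/1.32=53.1871; Δ=(67.0093−81.2538)/(41.5707−27.3262)=-1.0000; B=V−Δ·S=82.2576
Node (3,1) S=44.2242: V=(p*·45.3394+(1−p*)·67.0093)/1.32=38.0334; Δ=(45.3394−67.0093)/(63.2406−41.5707)=-1.0000; B=V−Δ·S=82.2576
Node (3,2) S=67.2772: V=(p*·12.3736+(1−p*)·45.3394)/1.32=14.9804; Δ=(12.3736−45.3394)/(96.2064−63.2406)=-1.0000; B=V−Δ·S=82.2576
Node (3,3) S=102.3472: V=(p*·0.0000+(1−p*)·12.3736)/1.32=2.1044; Δ=(0.0000−12.3736)/(146.3566−96.2064)=-0.2467; B=V−Δ·S=27.3566
Node (2,0) S=30.9260: V=(p*·38.0334+(1−p*)·53.1871)/1.32=31.3903; Δ=(38.0334−53.1871)/(44.2242−29.0704)=-1.0000; B=V−Δ·S=62.3163
Node (2,1) S=47.0470: V=(p*·14.9804+(1−p*)·38.0334)/1.32=15.2693; Δ=(14.9804−38.0334)/(67.2772−44.2242)=-1.0000; B=V−Δ·S=62.3163
Node (2,2) S=71.5715: V=(p*·2.1044+(1−p*)·14.9804)/1.32=3.7840; Δ=(2.1044−14.9804)/(102.3472−67.2772)=-0.3672; B=V−Δ·S=30.0616
Node (1,0) S=32.9000: V=(p*·15.2693+(1−p*)·31.3903)/1.32=14.3094; Δ=(15.2693−31.3903)/(47.0470−30.9260)=-1.0000; B=V−Δ·S=47.2094
Node (1,1) S=50.0500: V=(p*·3.7840+(1−p*)·15.2693)/1.32=4.8200; Δ=(3.7840−15.2693)/(71.5715−47.0470)=-0.4683; B=V−Δ·S=28.2594
Node (0,0) S=35.0000: V=(p*·4.8200+(1−p*)·14.3094)/1.32=5.2653; Δ=(4.8200−14.3094)/(50.0500−32.9000)=-0.5533; B=V−Δ·S=24.6314
Each (Δ,B) replicates both successor values, so the strategy is self-financing and V0 is arbitrage-free.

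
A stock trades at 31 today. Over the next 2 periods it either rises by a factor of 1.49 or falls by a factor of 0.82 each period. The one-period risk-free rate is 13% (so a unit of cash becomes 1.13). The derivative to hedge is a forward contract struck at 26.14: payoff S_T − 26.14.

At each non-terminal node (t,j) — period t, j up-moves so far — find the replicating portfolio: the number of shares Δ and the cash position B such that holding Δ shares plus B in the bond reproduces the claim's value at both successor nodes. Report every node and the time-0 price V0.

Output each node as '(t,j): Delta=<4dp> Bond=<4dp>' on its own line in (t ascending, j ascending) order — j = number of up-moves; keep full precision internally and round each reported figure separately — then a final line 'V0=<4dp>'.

Since d<R<u, set p* = (R−d)/(u−d) = 0.4627; price each node as the discounted p*-expectation of its children.
Payoff layer (t=2): V(2,0)=-5.2956, V(2,1)=11.7358, V(2,2)=42.6831
  t=1,j=0: stock 25.4200 → up 37.8758 (V=11.7358), down 20.8444 (V=-5.2956). Price 2.2873; hedge Δ=1.0000, bond B=-23.1327.
  t=1,j=1: stock 46.1900 → up 68.8231 (V=42.6831), down 37.8758 (V=11.7358). Price 23.0573; hedge Δ=1.0000, bond B=-23.1327.
  t=0,j=0: stock 31.0000 → up 46.1900 (V=23.0573), down 25.4200 (V=2.2873). Price 10.5285; hedge Δ=1.0000, bond B=-20.4715.
Root portfolio cost Δ·31+B reproduces V0=10.5285.

(0,0): Delta=1.0000 Bond=-20.4715
(1,0): Delta=1.0000 Bond=-23.1327
(1,1): Delta=1.0000 Bond=-23.1327
V0=10.5285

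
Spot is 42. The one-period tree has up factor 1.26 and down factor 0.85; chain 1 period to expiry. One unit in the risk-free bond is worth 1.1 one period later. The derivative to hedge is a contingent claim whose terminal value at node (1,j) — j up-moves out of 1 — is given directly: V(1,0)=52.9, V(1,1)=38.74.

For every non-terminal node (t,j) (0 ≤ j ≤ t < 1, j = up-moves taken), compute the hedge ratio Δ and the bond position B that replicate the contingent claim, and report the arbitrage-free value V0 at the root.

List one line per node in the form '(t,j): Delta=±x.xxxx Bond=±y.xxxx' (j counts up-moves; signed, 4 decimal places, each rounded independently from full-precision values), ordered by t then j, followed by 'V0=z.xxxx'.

(0,0): Delta=-0.8223 Bond=74.7783
V0=40.2417

Since d<R<u, set p* = (R−d)/(u−d) = 0.6098; price each node as the discounted p*-expectation of its children.
Terminal values V(1,·): V(1,0)=52.9000, V(1,1)=38.7400
Node (0,0) S=42.0000: V=(p*·38.7400+(1−p*)·52.9000)/1.1=40.2417; Δ=(38.7400−52.9000)/(52.9200−35.7000)=-0.8223; B=V−Δ·S=74.7783
Each (Δ,B) replicates both successor values, so the strategy is self-financing and V0 is arbitrage-free.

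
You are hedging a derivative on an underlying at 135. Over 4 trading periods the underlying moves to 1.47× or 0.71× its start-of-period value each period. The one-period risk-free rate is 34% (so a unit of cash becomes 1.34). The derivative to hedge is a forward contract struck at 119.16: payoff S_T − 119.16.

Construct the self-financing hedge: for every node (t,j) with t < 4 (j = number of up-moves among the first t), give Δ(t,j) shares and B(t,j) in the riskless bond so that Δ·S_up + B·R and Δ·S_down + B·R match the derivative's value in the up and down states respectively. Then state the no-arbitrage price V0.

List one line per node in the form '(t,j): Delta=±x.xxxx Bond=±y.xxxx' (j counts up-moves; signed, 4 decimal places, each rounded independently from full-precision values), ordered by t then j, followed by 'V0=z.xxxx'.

Under the risk-neutral measure, an up-move has probability p* = (R−d)/(u−d) = 0.8289 and values discount at R = 1.34.
Terminal payoffs: V(4,0)=-84.8542, V(4,1)=-48.1326, V(4,2)=27.8968, V(4,3)=185.3097, V(4,4)=511.2210
Node (3,0) S=48.3180: V=(p*·-48.1326+(1−p*)·-84.8542)/1.34=-40.6074; Δ=(-48.1326−-84.8542)/(71.0274−34.3058)=1.0000; B=V−Δ·S=-88.9254
Node (3,1) S=100.0386: V=(p*·27.8968+(1−p*)·-48.1326)/1.34=11.1133; Δ=(27.8968−-48.1326)/(147.0568−71.0274)=1.0000; B=V−Δ·S=-88.9254
Node (3,2) S=207.1223: V=(p*·185.3097+(1−p*)·27.8968)/1.34=118.1969; Δ=(185.3097−27.8968)/(304.4697−147.0568)=1.0000; B=V−Δ·S=-88.9254
Node (3,3) S=428.8306: V=(p*·511.2210+(1−p*)·185.3097)/1.34=339.9052; Δ=(511.2210−185.3097)/(630.3810−304.4697)=1.0000; B=V−Δ·S=-88.9254
Node (2,0) S=68.0535: V=(p*·11.1133+(1−p*)·-40.6074)/1.34=1.6913; Δ=(11.1133−-40.6074)/(100.0386−48.3180)=1.0000; B=V−Δ·S=-66.3622
Node (2,1) S=140.8995: V=(p*·118.1969+(1−p*)·11.1133)/1.34=74.5373; Δ=(118.1969−11.1133)/(207.1223−100.0386)=1.0000; B=V−Δ·S=-66.3622
Node (2,2) S=291.7215: V=(p*·339.9052+(1−p*)·118.1969)/1.34=225.3593; Δ=(339.9052−118.1969)/(428.8306−207.1223)=1.0000; B=V−Δ·S=-66.3622
Node (1,0) S=95.8500: V=(p*·74.5373+(1−p*)·1.6913)/1.34=46.3260; Δ=(74.5373−1.6913)/(140.8995−68.0535)=1.0000; B=V−Δ·S=-49.5240
Node (1,1) S=198.4500: V=(p*·225.3593+(1−p*)·74.5373)/1.34=148.9260; Δ=(225.3593−74.5373)/(291.7215−140.8995)=1.0000; B=V−Δ·S=-49.5240
Node (0,0) S=135.0000: V=(p*·148.9260+(1−p*)·46.3260)/1.34=98.0418; Δ=(148.9260−46.3260)/(198.4500−95.8500)=1.0000; B=V−Δ·S=-36.9582
Self-financing check: at every node Δ·S+B equals the discounted successor values.

(0,0): Delta=1.0000 Bond=-36.9582
(1,0): Delta=1.0000 Bond=-49.5240
(1,1): Delta=1.0000 Bond=-49.5240
(2,0): Delta=1.0000 Bond=-66.3622
(2,1): Delta=1.0000 Bond=-66.3622
(2,2): Delta=1.0000 Bond=-66.3622
(3,0): Delta=1.0000 Bond=-88.9254
(3,1): Delta=1.0000 Bond=-88.9254
(3,2): Delta=1.0000 Bond=-88.9254
(3,3): Delta=1.0000 Bond=-88.9254
V0=98.0418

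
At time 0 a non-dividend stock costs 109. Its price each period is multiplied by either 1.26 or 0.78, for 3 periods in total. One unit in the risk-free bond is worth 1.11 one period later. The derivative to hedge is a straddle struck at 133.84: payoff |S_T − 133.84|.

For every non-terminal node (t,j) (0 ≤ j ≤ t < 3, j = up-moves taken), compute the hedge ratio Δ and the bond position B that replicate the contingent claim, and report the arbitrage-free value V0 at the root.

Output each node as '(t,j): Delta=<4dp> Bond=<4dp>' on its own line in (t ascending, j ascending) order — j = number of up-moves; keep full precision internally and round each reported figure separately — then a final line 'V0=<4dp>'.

(0,0): Delta=0.2332 Bond=4.1901
(1,0): Delta=-0.9655 Bond=106.5643
(1,1): Delta=0.5705 Bond=-41.6732
(2,0): Delta=-1.0000 Bond=120.5766
(2,1): Delta=-0.9557 Bond=117.2453
(2,2): Delta=1.0000 Bond=-120.5766
V0=29.6125

Since d<R<u, set p* = (R−d)/(u−d) = 0.6875; price each node as the discounted p*-expectation of its children.
Payoff layer (t=3): V(3,0)=82.1138, V(3,1)=50.2823, V(3,2)=1.1378, V(3,3)=84.2010
(2,0): S=66.3156. Δ = (V_up−V_dn)/(S_up−S_dn) = (50.2823−82.1138)/(83.5577−51.7262) = -1.0000. V = [p*·50.2823 + (1−p*)·82.1138]/1.11 = 54.2610. B = V − Δ·S = 120.5766.
(2,1): S=107.1252. Δ = (V_up−V_dn)/(S_up−S_dn) = (1.1378−50.2823)/(134.9778−83.5577) = -0.9557. V = [p*·1.1378 + (1−p*)·50.2823]/1.11 = 14.8608. B = V − Δ·S = 117.2453.
(2,2): S=173.0484. Δ = (V_up−V_dn)/(S_up−S_dn) = (84.2010−1.1378)/(218.0410−134.9778) = 1.0000. V = [p*·84.2010 + (1−p*)·1.1378]/1.11 = 52.4718. B = V − Δ·S = -120.5766.
(1,0): S=85.0200. Δ = (V_up−V_dn)/(S_up−S_dn) = (14.8608−54.2610)/(107.1252−66.3156) = -0.9655. V = [p*·14.8608 + (1−p*)·54.2610]/1.11 = 24.4805. B = V − Δ·S = 106.5643.
(1,1): S=137.3400. Δ = (V_up−V_dn)/(S_up−S_dn) = (52.4718−14.8608)/(173.0484−107.1252) = 0.5705. V = [p*·52.4718 + (1−p*)·14.8608]/1.11 = 36.6832. B = V − Δ·S = -41.6732.
(0,0): S=109.0000. Δ = (V_up−V_dn)/(S_up−S_dn) = (36.6832−24.4805)/(137.3400−85.0200) = 0.2332. V = [p*·36.6832 + (1−p*)·24.4805]/1.11 = 29.6125. B = V − Δ·S = 4.1901.
The time-0 hedge costs 29.6125, which is the no-arbitrage price.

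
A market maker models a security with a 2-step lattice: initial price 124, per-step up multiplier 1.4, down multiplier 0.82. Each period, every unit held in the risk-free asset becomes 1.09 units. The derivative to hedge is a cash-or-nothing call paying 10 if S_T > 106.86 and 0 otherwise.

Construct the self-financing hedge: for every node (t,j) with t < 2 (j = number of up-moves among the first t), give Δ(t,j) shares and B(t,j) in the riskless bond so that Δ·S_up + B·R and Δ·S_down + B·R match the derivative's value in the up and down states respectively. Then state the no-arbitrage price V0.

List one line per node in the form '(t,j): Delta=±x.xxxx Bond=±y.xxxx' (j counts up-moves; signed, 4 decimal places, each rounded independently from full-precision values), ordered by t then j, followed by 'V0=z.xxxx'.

(0,0): Delta=0.0682 Bond=-2.4420
(1,0): Delta=0.1696 Bond=-12.9706
(1,1): Delta=0.0000 Bond=9.1743
V0=6.0124

No-arbitrage ⇒ martingale measure with p* = (R−d)/(u−d) = 0.4655.
Terminal values V(2,·): V(2,0)=0.0000, V(2,1)=10.0000, V(2,2)=10.0000
  t=1,j=0: stock 101.6800 → up 142.3520 (V=10.0000), down 83.3776 (V=0.0000). Price 4.2708; hedge Δ=0.1696, bond B=-12.9706.
  t=1,j=1: stock 173.6000 → up 243.0400 (V=10.0000), down 142.3520 (V=10.0000). Price 9.1743; hedge Δ=0.0000, bond B=9.1743.
  t=0,j=0: stock 124.0000 → up 173.6000 (V=9.1743), down 101.6800 (V=4.2708). Price 6.0124; hedge Δ=0.0682, bond B=-2.4420.
Check: Δ(0,0)·S0 + B(0,0) = 6.0124 = V0.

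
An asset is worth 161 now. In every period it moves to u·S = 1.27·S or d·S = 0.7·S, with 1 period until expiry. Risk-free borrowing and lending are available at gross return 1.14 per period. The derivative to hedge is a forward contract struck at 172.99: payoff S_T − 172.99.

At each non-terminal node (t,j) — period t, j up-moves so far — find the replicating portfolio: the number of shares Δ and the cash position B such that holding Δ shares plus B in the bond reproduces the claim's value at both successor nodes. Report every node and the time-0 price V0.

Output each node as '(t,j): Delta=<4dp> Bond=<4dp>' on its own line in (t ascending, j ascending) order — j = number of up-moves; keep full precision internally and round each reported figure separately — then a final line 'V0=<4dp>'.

The replicating-portfolio and risk-neutral prices coincide; use p* = (1.14−0.7)/(1.27−0.7) = 0.7719 for the latter.
At expiry t=1: V(1,0)=-60.2900, V(1,1)=31.4800
Node (0,0) S=161.0000: V=(p*·31.4800+(1−p*)·-60.2900)/1.14=9.2544; Δ=(31.4800−-60.2900)/(204.4700−112.7000)=1.0000; B=V−Δ·S=-151.7456
The time-0 hedge costs 9.2544, which is the no-arbitrage price.

(0,0): Delta=1.0000 Bond=-151.7456
V0=9.2544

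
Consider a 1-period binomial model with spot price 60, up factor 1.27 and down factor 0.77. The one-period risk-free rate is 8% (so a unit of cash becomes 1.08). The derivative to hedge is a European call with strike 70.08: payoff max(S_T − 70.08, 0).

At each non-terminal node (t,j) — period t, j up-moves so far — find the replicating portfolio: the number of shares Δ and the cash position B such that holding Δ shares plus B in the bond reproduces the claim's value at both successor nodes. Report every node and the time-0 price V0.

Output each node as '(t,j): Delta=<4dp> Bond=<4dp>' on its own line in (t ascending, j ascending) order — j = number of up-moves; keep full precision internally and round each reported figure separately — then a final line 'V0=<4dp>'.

No-arbitrage ⇒ martingale measure with p* = (R−d)/(u−d) = 0.6200.
Terminal values V(1,·): V(1,0)=0.0000, V(1,1)=6.1200
(0,0): S=60.0000. Δ = (V_up−V_dn)/(S_up−S_dn) = (6.1200−0.0000)/(76.2000−46.2000) = 0.2040. V = [p*·6.1200 + (1−p*)·0.0000]/1.08 = 3.5133. B = V − Δ·S = -8.7267.
Self-financing check: at every node Δ·S+B equals the discounted successor values.

(0,0): Delta=0.2040 Bond=-8.7267
V0=3.5133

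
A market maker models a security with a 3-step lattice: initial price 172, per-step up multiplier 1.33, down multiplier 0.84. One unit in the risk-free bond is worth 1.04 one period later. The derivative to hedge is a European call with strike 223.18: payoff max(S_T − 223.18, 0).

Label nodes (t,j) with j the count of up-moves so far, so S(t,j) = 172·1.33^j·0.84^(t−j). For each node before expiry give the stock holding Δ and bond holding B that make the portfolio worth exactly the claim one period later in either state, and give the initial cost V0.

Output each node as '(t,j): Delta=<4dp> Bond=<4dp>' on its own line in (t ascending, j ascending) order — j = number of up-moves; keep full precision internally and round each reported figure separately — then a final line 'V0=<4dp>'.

(0,0): Delta=0.4441 Bond=-56.9029
(1,0): Delta=0.1796 Bond=-20.9542
(1,1): Delta=0.6864 Bond=-114.6050
(2,0): Delta=0.0000 Bond=0.0000
(2,1): Delta=0.3440 Bond=-53.3912
(2,2): Delta=1.0000 Bond=-214.5962
V0=19.4877

Under the risk-neutral measure, an up-move has probability p* = (R−d)/(u−d) = 0.4082 and values discount at R = 1.04.
Terminal values V(3,·): V(3,0)=0.0000, V(3,1)=0.0000, V(3,2)=32.3907, V(3,3)=181.4736
  t=2,j=0: stock 121.3632 → up 161.4131 (V=0.0000), down 101.9451 (V=0.0000). Price 0.0000; hedge Δ=0.0000, bond B=0.0000.
  t=2,j=1: stock 192.1584 → up 255.5707 (V=32.3907), down 161.4131 (V=0.0000). Price 12.7122; hedge Δ=0.3440, bond B=-53.3912.
  t=2,j=2: stock 304.2508 → up 404.6536 (V=181.4736), down 255.5707 (V=32.3907). Price 89.6546; hedge Δ=1.0000, bond B=-214.5962.
  t=1,j=0: stock 144.4800 → up 192.1584 (V=12.7122), down 121.3632 (V=0.0000). Price 4.9891; hedge Δ=0.1796, bond B=-20.9542.
  t=1,j=1: stock 228.7600 → up 304.2508 (V=89.6546), down 192.1584 (V=12.7122). Price 42.4205; hedge Δ=0.6864, bond B=-114.6050.
  t=0,j=0: stock 172.0000 → up 228.7600 (V=42.4205), down 144.4800 (V=4.9891). Price 19.4877; hedge Δ=0.4441, bond B=-56.9029.
Check: Δ(0,0)·S0 + B(0,0) = 19.4877 = V0.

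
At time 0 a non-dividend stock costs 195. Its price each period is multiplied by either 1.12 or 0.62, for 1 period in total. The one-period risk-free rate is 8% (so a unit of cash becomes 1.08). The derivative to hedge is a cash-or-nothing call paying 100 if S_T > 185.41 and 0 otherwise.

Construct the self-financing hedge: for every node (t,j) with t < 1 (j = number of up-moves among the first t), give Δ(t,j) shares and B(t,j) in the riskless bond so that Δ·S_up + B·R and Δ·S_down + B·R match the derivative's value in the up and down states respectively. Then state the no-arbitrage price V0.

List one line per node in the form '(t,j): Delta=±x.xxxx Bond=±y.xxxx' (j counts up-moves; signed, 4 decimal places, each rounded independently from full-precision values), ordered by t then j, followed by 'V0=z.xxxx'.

No-arbitrage ⇒ martingale measure with p* = (R−d)/(u−d) = 0.9200.
At expiry t=1: V(1,0)=0.0000, V(1,1)=100.0000
(0,0): S=195.0000. Δ = (V_up−V_dn)/(S_up−S_dn) = (100.0000−0.0000)/(218.4000−120.9000) = 1.0256. V = [p*·100.0000 + (1−p*)·0.0000]/1.08 = 85.1852. B = V − Δ·S = -114.8148.
Check: Δ(0,0)·S0 + B(0,0) = 85.1852 = V0.

(0,0): Delta=1.0256 Bond=-114.8148
V0=85.1852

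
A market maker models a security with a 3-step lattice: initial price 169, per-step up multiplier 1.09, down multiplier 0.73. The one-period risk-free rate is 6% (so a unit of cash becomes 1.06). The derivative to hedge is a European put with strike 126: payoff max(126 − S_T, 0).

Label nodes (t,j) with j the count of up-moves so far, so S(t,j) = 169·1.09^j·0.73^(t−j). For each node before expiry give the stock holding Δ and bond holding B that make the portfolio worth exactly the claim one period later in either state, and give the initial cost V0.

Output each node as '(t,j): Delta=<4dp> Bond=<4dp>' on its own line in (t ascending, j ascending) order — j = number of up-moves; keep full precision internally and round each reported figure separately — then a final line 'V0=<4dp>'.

Since d<R<u, set p* = (R−d)/(u−d) = 0.9167; price each node as the discounted p*-expectation of its children.
Terminal values V(3,·): V(3,0)=60.2561, V(3,1)=27.8345, V(3,2)=0.0000, V(3,3)=0.0000
Node (2,0) S=90.0601: V=(p*·27.8345+(1−p*)·60.2561)/1.06=28.8078; Δ=(27.8345−60.2561)/(98.1655−65.7439)=-1.0000; B=V−Δ·S=118.8679
Node (2,1) S=134.4733: V=(p*·0.0000+(1−p*)·27.8345)/1.06=2.1882; Δ=(0.0000−27.8345)/(146.5759−98.1655)=-0.5750; B=V−Δ·S=79.5063
Node (2,2) S=200.7889: V=(p*·0.0000+(1−p*)·0.0000)/1.06=0.0000; Δ=(0.0000−0.0000)/(218.8599−146.5759)=0.0000; B=V−Δ·S=0.0000
Node (1,0) S=123.3700: V=(p*·2.1882+(1−p*)·28.8078)/1.06=4.1571; Δ=(2.1882−28.8078)/(134.4733−90.0601)=-0.5994; B=V−Δ·S=78.1004
Node (1,1) S=184.2100: V=(p*·0.0000+(1−p*)·2.1882)/1.06=0.1720; Δ=(0.0000−2.1882)/(200.7889−134.4733)=-0.0330; B=V−Δ·S=6.2505
Node (0,0) S=169.0000: V=(p*·0.1720+(1−p*)·4.1571)/1.06=0.4756; Δ=(0.1720−4.1571)/(184.2100−123.3700)=-0.0655; B=V−Δ·S=11.5453
Root portfolio cost Δ·169+B reproduces V0=0.4756.

(0,0): Delta=-0.0655 Bond=11.5453
(1,0): Delta=-0.5994 Bond=78.1004
(1,1): Delta=-0.0330 Bond=6.2505
(2,0): Delta=-1.0000 Bond=118.8679
(2,1): Delta=-0.5750 Bond=79.5063
(2,2): Delta=0.0000 Bond=0.0000
V0=0.4756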